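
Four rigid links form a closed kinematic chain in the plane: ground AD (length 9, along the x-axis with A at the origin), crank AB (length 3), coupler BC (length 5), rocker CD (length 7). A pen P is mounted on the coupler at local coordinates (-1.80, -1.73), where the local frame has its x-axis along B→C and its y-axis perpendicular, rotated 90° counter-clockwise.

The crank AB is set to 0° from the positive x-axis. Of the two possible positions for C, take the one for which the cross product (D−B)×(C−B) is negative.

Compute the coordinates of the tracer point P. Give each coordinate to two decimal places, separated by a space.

0.94 1.42

A=(0,0), D=(9.00,0)
B = A + 3.00·(cos0°, sin0°) = (3.0000, 0.0000)
|BD| = 6.0000
circle(B,5.00) ∩ circle(D,7.00): a=1.0000, h=4.8990
  candidates: C₊=(4.0000,4.8990) cross=29.394; C₋=(4.0000,-4.8990) cross=-29.394
  mode - wants cross < 0 → take C=(4.0000,-4.8990) (cross=-29.394)
ex = (C−B)/|BC| = (0.2000,-0.9798); ey = (0.9798,0.2000)
P = B + -1.80·ex + -1.73·ey = (0.9450,1.4176)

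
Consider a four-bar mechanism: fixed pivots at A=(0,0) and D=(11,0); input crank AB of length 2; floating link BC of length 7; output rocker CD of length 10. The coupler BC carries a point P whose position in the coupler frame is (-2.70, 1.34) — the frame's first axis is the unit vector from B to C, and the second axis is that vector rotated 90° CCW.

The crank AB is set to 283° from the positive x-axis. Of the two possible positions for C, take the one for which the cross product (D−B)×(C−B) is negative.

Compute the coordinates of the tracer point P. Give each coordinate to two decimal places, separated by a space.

-0.04 1.03

A=(0,0), D=(11.00,0)
B = A + 2.00·(cos283°, sin283°) = (0.4499, -1.9487)
|BD| = 10.7286
circle(B,7.00) ∩ circle(D,10.00): a=2.9875, h=6.3305
  candidates: C₊=(2.2378,4.8191) cross=67.917; C₋=(4.5375,-7.6313) cross=-67.917
  mode - wants cross < 0 → take C=(4.5375,-7.6313) (cross=-67.917)
ex = (C−B)/|BC| = (0.5839,-0.8118); ey = (0.8118,0.5839)
P = B + -2.70·ex + 1.34·ey = (-0.0390,1.0256)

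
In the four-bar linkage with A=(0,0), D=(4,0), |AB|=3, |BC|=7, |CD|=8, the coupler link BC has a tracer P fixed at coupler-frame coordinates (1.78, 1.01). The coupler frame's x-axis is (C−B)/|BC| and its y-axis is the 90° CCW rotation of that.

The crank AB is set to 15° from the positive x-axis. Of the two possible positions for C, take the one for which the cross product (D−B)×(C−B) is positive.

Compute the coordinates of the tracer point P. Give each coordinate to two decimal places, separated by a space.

1.62 2.37

A=(0,0), D=(4.00,0)
B = A + 3.00·(cos15°, sin15°) = (2.8978, 0.7765)
|BD| = 1.3483
circle(B,7.00) ∩ circle(D,8.00): a=-4.8886, h=5.0101
  candidates: C₊=(1.7865,7.6877) cross=6.755; C₋=(-3.9841,-0.5040) cross=-6.755
  mode + wants cross > 0 → take C=(1.7865,7.6877) (cross=6.755)
ex = (C−B)/|BC| = (-0.1587,0.9873); ey = (-0.9873,-0.1587)
P = B + 1.78·ex + 1.01·ey = (1.6180,2.3735)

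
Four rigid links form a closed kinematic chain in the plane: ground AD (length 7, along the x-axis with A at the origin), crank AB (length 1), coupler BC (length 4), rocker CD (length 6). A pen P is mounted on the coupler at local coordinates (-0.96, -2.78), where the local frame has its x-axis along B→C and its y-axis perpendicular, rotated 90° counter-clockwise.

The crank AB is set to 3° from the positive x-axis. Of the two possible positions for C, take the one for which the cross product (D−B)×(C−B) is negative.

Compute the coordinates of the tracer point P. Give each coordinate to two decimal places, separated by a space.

A=(0,0), D=(7.00,0)
B = A + 1.00·(cos3°, sin3°) = (0.9986, 0.0523)
|BD| = 6.0016
circle(B,4.00) ∩ circle(D,6.00): a=1.3346, h=3.7708
  candidates: C₊=(2.3660,3.8114) cross=22.631; C₋=(2.3003,-3.7300) cross=-22.631
  mode - wants cross < 0 → take C=(2.3003,-3.7300) (cross=-22.631)
ex = (C−B)/|BC| = (0.3254,-0.9456); ey = (0.9456,0.3254)
P = B + -0.96·ex + -2.78·ey = (-1.9425,0.0554)

-1.94 0.06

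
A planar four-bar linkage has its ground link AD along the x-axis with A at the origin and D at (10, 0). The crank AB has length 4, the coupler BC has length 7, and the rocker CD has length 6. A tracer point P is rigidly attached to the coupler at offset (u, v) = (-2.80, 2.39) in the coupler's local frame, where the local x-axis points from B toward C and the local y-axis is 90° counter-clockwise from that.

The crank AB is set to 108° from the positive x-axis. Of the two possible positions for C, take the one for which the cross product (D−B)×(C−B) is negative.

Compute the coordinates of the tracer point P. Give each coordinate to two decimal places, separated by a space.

A=(0,0), D=(10.00,0)
B = A + 4.00·(cos108°, sin108°) = (-1.2361, 3.8042)
|BD| = 11.8626
circle(B,7.00) ∩ circle(D,6.00): a=6.4792, h=2.6494
  candidates: C₊=(5.7506,4.2359) cross=31.429; C₋=(4.0513,-0.7831) cross=-31.429
  mode - wants cross < 0 → take C=(4.0513,-0.7831) (cross=-31.429)
ex = (C−B)/|BC| = (0.7553,-0.6553); ey = (0.6553,0.7553)
P = B + -2.80·ex + 2.39·ey = (-1.7848,7.4444)

-1.78 7.44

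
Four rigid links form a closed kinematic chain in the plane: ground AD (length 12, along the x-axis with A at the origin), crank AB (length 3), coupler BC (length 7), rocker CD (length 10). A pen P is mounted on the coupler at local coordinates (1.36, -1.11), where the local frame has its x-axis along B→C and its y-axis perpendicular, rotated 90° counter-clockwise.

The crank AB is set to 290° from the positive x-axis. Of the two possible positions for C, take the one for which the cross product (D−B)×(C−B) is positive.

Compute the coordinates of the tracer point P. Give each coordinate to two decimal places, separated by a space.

2.45 -1.79

A=(0,0), D=(12.00,0)
B = A + 3.00·(cos290°, sin290°) = (1.0261, -2.8191)
|BD| = 11.3302
circle(B,7.00) ∩ circle(D,10.00): a=3.4145, h=6.1107
  candidates: C₊=(2.8128,3.9491) cross=69.236; C₋=(5.8536,-7.8881) cross=-69.236
  mode + wants cross > 0 → take C=(2.8128,3.9491) (cross=69.236)
ex = (C−B)/|BC| = (0.2552,0.9669); ey = (-0.9669,0.2552)
P = B + 1.36·ex + -1.11·ey = (2.4464,-1.7874)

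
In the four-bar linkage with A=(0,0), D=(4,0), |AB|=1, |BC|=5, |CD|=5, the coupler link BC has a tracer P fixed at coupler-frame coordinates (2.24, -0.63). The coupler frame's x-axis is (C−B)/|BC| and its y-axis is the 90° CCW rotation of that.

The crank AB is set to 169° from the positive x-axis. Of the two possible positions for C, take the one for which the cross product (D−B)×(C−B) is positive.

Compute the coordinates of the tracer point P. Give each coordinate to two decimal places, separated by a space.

A=(0,0), D=(4.00,0)
B = A + 1.00·(cos169°, sin169°) = (-0.9816, 0.1908)
|BD| = 4.9853
circle(B,5.00) ∩ circle(D,5.00): a=2.4926, h=4.3344
  candidates: C₊=(1.6751,4.4266) cross=21.608; C₋=(1.3433,-4.2358) cross=-21.608
  mode + wants cross > 0 → take C=(1.6751,4.4266) (cross=21.608)
ex = (C−B)/|BC| = (0.5313,0.8472); ey = (-0.8472,0.5313)
P = B + 2.24·ex + -0.63·ey = (0.7423,1.7537)

0.74 1.75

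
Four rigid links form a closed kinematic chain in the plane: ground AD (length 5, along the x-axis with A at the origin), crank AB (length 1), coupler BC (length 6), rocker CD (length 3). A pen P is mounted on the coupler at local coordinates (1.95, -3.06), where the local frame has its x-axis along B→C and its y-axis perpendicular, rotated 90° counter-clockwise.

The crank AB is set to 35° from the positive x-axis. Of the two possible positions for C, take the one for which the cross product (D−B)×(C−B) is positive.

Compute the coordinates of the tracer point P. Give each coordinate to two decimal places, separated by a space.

3.70 -1.64

A=(0,0), D=(5.00,0)
B = A + 1.00·(cos35°, sin35°) = (0.8192, 0.5736)
|BD| = 4.2200
circle(B,6.00) ∩ circle(D,3.00): a=5.3090, h=2.7954
  candidates: C₊=(6.4589,2.6214) cross=11.796; C₋=(5.6990,-2.9174) cross=-11.796
  mode + wants cross > 0 → take C=(6.4589,2.6214) (cross=11.796)
ex = (C−B)/|BC| = (0.9400,0.3413); ey = (-0.3413,0.9400)
P = B + 1.95·ex + -3.06·ey = (3.6964,-1.6371)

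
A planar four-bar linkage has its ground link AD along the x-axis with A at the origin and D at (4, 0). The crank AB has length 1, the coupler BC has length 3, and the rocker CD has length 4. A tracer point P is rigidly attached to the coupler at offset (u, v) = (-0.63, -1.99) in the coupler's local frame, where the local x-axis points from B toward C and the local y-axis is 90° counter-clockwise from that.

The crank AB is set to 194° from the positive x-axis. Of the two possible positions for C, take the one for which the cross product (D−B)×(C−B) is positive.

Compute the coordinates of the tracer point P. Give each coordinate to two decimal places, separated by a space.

0.34 -1.87

A=(0,0), D=(4.00,0)
B = A + 1.00·(cos194°, sin194°) = (-0.9703, -0.2419)
|BD| = 4.9762
circle(B,3.00) ∩ circle(D,4.00): a=1.7847, h=2.4114
  candidates: C₊=(0.6951,2.2534) cross=11.999; C₋=(0.9296,-2.5637) cross=-11.999
  mode + wants cross > 0 → take C=(0.6951,2.2534) (cross=11.999)
ex = (C−B)/|BC| = (0.5551,0.8318); ey = (-0.8318,0.5551)
P = B + -0.63·ex + -1.99·ey = (0.3352,-1.8706)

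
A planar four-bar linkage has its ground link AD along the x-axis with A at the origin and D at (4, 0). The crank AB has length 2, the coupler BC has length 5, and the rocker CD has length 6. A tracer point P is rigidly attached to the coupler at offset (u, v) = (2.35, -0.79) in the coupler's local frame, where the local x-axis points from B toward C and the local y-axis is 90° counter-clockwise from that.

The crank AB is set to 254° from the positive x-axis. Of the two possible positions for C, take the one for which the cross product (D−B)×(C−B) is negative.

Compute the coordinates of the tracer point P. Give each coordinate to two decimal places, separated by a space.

0.30 -4.25

A=(0,0), D=(4.00,0)
B = A + 2.00·(cos254°, sin254°) = (-0.5513, -1.9225)
|BD| = 4.9407
circle(B,5.00) ∩ circle(D,6.00): a=1.3571, h=4.8123
  candidates: C₊=(-1.1737,3.0386) cross=23.776; C₋=(2.5715,-5.8275) cross=-23.776
  mode - wants cross < 0 → take C=(2.5715,-5.8275) (cross=-23.776)
ex = (C−B)/|BC| = (0.6245,-0.7810); ey = (0.7810,0.6245)
P = B + 2.35·ex + -0.79·ey = (0.2994,-4.2512)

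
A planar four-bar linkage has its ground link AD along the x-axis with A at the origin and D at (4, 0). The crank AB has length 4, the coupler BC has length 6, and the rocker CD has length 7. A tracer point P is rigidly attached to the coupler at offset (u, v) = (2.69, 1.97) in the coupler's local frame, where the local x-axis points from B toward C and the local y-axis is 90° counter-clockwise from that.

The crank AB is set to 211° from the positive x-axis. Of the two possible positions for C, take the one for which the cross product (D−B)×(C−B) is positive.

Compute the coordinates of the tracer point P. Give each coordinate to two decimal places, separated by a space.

A=(0,0), D=(4.00,0)
B = A + 4.00·(cos211°, sin211°) = (-3.4287, -2.0602)
|BD| = 7.7090
circle(B,6.00) ∩ circle(D,7.00): a=3.0114, h=5.1896
  candidates: C₊=(-1.9137,3.7454) cross=40.007; C₋=(0.8600,-6.2562) cross=-40.007
  mode + wants cross > 0 → take C=(-1.9137,3.7454) (cross=40.007)
ex = (C−B)/|BC| = (0.2525,0.9676); ey = (-0.9676,0.2525)
P = B + 2.69·ex + 1.97·ey = (-4.6556,1.0401)

-4.66 1.04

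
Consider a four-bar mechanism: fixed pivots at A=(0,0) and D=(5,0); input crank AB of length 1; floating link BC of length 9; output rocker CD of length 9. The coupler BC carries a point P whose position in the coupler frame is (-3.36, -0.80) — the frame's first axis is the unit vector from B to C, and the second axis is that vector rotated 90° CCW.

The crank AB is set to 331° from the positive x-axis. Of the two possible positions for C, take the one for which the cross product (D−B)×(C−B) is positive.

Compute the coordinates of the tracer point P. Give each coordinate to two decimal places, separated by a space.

A=(0,0), D=(5.00,0)
B = A + 1.00·(cos331°, sin331°) = (0.8746, -0.4848)
|BD| = 4.1538
circle(B,9.00) ∩ circle(D,9.00): a=2.0769, h=8.7571
  candidates: C₊=(1.9152,8.4548) cross=36.375; C₋=(3.9594,-8.9396) cross=-36.375
  mode + wants cross > 0 → take C=(1.9152,8.4548) (cross=36.375)
ex = (C−B)/|BC| = (0.1156,0.9933); ey = (-0.9933,0.1156)
P = B + -3.36·ex + -0.80·ey = (1.2808,-3.9148)

1.28 -3.91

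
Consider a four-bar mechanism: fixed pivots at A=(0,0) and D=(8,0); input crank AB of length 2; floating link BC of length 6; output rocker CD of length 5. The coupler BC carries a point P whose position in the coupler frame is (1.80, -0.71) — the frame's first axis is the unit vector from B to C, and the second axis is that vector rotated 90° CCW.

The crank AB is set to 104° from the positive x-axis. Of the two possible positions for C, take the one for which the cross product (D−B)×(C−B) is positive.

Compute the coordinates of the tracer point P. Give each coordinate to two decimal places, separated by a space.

1.45 1.92

A=(0,0), D=(8.00,0)
B = A + 2.00·(cos104°, sin104°) = (-0.4838, 1.9406)
|BD| = 8.7030
circle(B,6.00) ∩ circle(D,5.00): a=4.9834, h=3.3414
  candidates: C₊=(5.1192,4.0867) cross=29.080; C₋=(3.6291,-2.4279) cross=-29.080
  mode + wants cross > 0 → take C=(5.1192,4.0867) (cross=29.080)
ex = (C−B)/|BC| = (0.9338,0.3577); ey = (-0.3577,0.9338)
P = B + 1.80·ex + -0.71·ey = (1.4510,1.9214)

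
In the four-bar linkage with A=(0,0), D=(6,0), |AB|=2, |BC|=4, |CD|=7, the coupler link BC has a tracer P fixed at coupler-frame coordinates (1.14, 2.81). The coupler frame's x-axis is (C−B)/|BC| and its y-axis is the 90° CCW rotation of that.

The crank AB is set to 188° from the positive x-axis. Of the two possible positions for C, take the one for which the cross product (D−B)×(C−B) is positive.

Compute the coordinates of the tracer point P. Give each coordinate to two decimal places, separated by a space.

A=(0,0), D=(6.00,0)
B = A + 2.00·(cos188°, sin188°) = (-1.9805, -0.2783)
|BD| = 7.9854
circle(B,4.00) ∩ circle(D,7.00): a=1.9264, h=3.5056
  candidates: C₊=(-0.1775,3.2922) cross=27.993; C₋=(0.0669,-3.7146) cross=-27.993
  mode + wants cross > 0 → take C=(-0.1775,3.2922) (cross=27.993)
ex = (C−B)/|BC| = (0.4508,0.8926); ey = (-0.8926,0.4508)
P = B + 1.14·ex + 2.81·ey = (-3.9750,2.0059)

-3.97 2.01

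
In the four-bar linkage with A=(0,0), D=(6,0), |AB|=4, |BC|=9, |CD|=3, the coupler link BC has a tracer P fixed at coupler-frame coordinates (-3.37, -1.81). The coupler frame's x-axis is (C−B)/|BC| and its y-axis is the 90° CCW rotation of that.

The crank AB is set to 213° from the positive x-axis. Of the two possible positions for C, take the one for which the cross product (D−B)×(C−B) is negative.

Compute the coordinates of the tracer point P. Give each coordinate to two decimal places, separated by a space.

-6.87 -3.68

A=(0,0), D=(6.00,0)
B = A + 4.00·(cos213°, sin213°) = (-3.3547, -2.1786)
|BD| = 9.6050
circle(B,9.00) ∩ circle(D,3.00): a=8.5505, h=2.8086
  candidates: C₊=(4.3360,2.4962) cross=26.976; C₋=(5.6100,-2.9745) cross=-26.976
  mode - wants cross < 0 → take C=(5.6100,-2.9745) (cross=-26.976)
ex = (C−B)/|BC| = (0.9961,-0.0884); ey = (0.0884,0.9961)
P = B + -3.37·ex + -1.81·ey = (-6.8716,-3.6834)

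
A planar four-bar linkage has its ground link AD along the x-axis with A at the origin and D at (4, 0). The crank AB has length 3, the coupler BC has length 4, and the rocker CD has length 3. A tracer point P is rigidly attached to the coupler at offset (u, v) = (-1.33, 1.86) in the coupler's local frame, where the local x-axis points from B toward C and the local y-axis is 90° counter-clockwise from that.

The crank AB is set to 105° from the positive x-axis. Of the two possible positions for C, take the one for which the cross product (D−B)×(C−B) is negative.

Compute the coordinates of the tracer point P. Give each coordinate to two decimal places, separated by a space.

0.26 4.94

A=(0,0), D=(4.00,0)
B = A + 3.00·(cos105°, sin105°) = (-0.7765, 2.8978)
|BD| = 5.5867
circle(B,4.00) ∩ circle(D,3.00): a=3.4199, h=2.0748
  candidates: C₊=(3.2235,2.8978) cross=11.591; C₋=(1.0712,-0.6499) cross=-11.591
  mode - wants cross < 0 → take C=(1.0712,-0.6499) (cross=-11.591)
ex = (C−B)/|BC| = (0.4619,-0.8869); ey = (0.8869,0.4619)
P = B + -1.33·ex + 1.86·ey = (0.2589,4.9366)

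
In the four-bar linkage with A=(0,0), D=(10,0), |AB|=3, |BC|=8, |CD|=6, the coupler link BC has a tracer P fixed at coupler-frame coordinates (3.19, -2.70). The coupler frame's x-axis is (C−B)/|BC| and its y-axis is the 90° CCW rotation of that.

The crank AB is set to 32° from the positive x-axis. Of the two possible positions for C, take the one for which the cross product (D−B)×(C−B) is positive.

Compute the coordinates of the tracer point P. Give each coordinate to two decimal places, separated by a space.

6.69 1.07

A=(0,0), D=(10.00,0)
B = A + 3.00·(cos32°, sin32°) = (2.5441, 1.5898)
|BD| = 7.6235
circle(B,8.00) ∩ circle(D,6.00): a=5.6482, h=5.6655
  candidates: C₊=(9.2496,5.9529) cross=43.191; C₋=(6.8867,-5.1291) cross=-43.191
  mode + wants cross > 0 → take C=(9.2496,5.9529) (cross=43.191)
ex = (C−B)/|BC| = (0.8382,0.5454); ey = (-0.5454,0.8382)
P = B + 3.19·ex + -2.70·ey = (6.6905,1.0665)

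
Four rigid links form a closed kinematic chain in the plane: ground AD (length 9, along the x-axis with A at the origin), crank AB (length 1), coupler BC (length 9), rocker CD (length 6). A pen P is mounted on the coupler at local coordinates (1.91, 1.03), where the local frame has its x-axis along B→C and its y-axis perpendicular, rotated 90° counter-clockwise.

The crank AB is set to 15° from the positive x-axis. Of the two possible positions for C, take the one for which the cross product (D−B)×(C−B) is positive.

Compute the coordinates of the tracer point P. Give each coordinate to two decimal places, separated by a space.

1.81 2.26

A=(0,0), D=(9.00,0)
B = A + 1.00·(cos15°, sin15°) = (0.9659, 0.2588)
|BD| = 8.0382
circle(B,9.00) ∩ circle(D,6.00): a=6.8182, h=5.8747
  candidates: C₊=(7.9698,5.9109) cross=47.222; C₋=(7.5915,-5.8323) cross=-47.222
  mode + wants cross > 0 → take C=(7.9698,5.9109) (cross=47.222)
ex = (C−B)/|BC| = (0.7782,0.6280); ey = (-0.6280,0.7782)
P = B + 1.91·ex + 1.03·ey = (1.8055,2.2599)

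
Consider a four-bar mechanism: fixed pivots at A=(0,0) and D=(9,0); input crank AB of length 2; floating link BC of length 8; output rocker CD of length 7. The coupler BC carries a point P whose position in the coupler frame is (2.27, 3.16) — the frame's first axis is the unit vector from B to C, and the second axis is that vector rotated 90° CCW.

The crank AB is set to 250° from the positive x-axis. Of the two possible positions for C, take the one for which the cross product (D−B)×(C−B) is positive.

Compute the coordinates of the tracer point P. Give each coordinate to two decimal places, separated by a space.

-2.01 1.78

A=(0,0), D=(9.00,0)
B = A + 2.00·(cos250°, sin250°) = (-0.6840, -1.8794)
|BD| = 9.8647
circle(B,8.00) ∩ circle(D,7.00): a=5.6926, h=5.6208
  candidates: C₊=(3.8335,4.7230) cross=55.448; C₋=(5.9752,-6.3127) cross=-55.448
  mode + wants cross > 0 → take C=(3.8335,4.7230) (cross=55.448)
ex = (C−B)/|BC| = (0.5647,0.8253); ey = (-0.8253,0.5647)
P = B + 2.27·ex + 3.16·ey = (-2.0102,1.7785)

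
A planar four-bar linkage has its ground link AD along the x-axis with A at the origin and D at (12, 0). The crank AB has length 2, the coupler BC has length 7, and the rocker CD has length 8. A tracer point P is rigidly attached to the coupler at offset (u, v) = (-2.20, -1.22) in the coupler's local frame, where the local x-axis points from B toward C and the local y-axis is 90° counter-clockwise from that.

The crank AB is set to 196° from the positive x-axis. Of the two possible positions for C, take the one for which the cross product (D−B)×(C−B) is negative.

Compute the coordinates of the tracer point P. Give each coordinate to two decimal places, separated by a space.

-4.41 -0.90

A=(0,0), D=(12.00,0)
B = A + 2.00·(cos196°, sin196°) = (-1.9225, -0.5513)
|BD| = 13.9334
circle(B,7.00) ∩ circle(D,8.00): a=6.4284, h=2.7704
  candidates: C₊=(4.3913,2.4713) cross=38.601; C₋=(4.6105,-3.0652) cross=-38.601
  mode - wants cross < 0 → take C=(4.6105,-3.0652) (cross=-38.601)
ex = (C−B)/|BC| = (0.9333,-0.3591); ey = (0.3591,0.9333)
P = B + -2.20·ex + -1.22·ey = (-4.4139,-0.8998)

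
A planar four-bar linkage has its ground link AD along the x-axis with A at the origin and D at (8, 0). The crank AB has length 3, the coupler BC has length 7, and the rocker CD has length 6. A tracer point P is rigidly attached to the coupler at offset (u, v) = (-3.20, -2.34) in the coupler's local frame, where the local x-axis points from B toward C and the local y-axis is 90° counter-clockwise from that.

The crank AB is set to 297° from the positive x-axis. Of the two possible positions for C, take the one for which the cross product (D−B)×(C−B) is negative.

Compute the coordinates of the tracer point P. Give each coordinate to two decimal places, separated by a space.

A=(0,0), D=(8.00,0)
B = A + 3.00·(cos297°, sin297°) = (1.3620, -2.6730)
|BD| = 7.1560
circle(B,7.00) ∩ circle(D,6.00): a=4.4863, h=5.3733
  candidates: C₊=(3.5164,3.9872) cross=38.452; C₋=(7.5307,-5.9816) cross=-38.452
  mode - wants cross < 0 → take C=(7.5307,-5.9816) (cross=-38.452)
ex = (C−B)/|BC| = (0.8812,-0.4727); ey = (0.4727,0.8812)
P = B + -3.20·ex + -2.34·ey = (-2.5640,-3.2226)

-2.56 -3.22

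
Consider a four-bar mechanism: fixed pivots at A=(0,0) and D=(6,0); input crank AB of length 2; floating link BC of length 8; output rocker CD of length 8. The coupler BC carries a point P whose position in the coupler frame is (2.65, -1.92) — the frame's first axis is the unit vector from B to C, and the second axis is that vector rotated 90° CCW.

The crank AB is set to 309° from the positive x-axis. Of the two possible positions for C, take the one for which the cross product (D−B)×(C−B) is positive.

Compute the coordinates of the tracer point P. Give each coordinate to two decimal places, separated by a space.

3.18 1.10

A=(0,0), D=(6.00,0)
B = A + 2.00·(cos309°, sin309°) = (1.2586, -1.5543)
|BD| = 4.9896
circle(B,8.00) ∩ circle(D,8.00): a=2.4948, h=7.6010
  candidates: C₊=(1.2616,6.4457) cross=37.926; C₋=(5.9971,-8.0000) cross=-37.926
  mode + wants cross > 0 → take C=(1.2616,6.4457) (cross=37.926)
ex = (C−B)/|BC| = (0.0004,1.0000); ey = (-1.0000,0.0004)
P = B + 2.65·ex + -1.92·ey = (3.1796,1.0950)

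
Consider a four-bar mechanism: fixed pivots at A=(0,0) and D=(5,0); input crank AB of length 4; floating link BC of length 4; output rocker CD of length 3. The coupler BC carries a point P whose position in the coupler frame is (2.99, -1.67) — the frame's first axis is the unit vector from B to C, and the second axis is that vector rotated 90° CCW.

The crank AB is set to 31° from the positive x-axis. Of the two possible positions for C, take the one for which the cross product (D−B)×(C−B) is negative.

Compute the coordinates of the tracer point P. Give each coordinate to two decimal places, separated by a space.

A=(0,0), D=(5.00,0)
B = A + 4.00·(cos31°, sin31°) = (3.4287, 2.0602)
|BD| = 2.5910
circle(B,4.00) ∩ circle(D,3.00): a=2.6463, h=2.9995
  candidates: C₊=(7.4185,1.7751) cross=7.772; C₋=(2.6486,-1.8630) cross=-7.772
  mode - wants cross < 0 → take C=(2.6486,-1.8630) (cross=-7.772)
ex = (C−B)/|BC| = (-0.1950,-0.9808); ey = (0.9808,-0.1950)
P = B + 2.99·ex + -1.67·ey = (1.2076,-0.5468)

1.21 -0.55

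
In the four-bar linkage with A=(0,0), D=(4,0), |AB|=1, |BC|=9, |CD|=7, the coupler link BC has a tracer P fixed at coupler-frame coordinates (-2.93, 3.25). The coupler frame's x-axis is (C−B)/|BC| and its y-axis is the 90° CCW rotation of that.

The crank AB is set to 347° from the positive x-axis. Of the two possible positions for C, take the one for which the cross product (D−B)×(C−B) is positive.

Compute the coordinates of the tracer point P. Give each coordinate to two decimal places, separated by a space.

-3.40 -0.02

A=(0,0), D=(4.00,0)
B = A + 1.00·(cos347°, sin347°) = (0.9744, -0.2250)
|BD| = 3.0340
circle(B,9.00) ∩ circle(D,7.00): a=6.7906, h=5.9066
  candidates: C₊=(7.3083,6.1689) cross=17.921; C₋=(8.1842,-5.6118) cross=-17.921
  mode + wants cross > 0 → take C=(7.3083,6.1689) (cross=17.921)
ex = (C−B)/|BC| = (0.7038,0.7104); ey = (-0.7104,0.7038)
P = B + -2.93·ex + 3.25·ey = (-3.3966,-0.0192)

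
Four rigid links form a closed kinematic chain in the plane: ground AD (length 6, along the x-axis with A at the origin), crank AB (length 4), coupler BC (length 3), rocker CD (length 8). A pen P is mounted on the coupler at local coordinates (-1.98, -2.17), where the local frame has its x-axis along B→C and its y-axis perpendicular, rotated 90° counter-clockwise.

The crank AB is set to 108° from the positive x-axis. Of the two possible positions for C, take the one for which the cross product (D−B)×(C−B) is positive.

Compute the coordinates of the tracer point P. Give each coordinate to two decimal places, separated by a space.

A=(0,0), D=(6.00,0)
B = A + 4.00·(cos108°, sin108°) = (-1.2361, 3.8042)
|BD| = 8.1751
circle(B,3.00) ∩ circle(D,8.00): a=0.7237, h=2.9114
  candidates: C₊=(0.7593,6.0444) cross=23.801; C₋=(-1.9503,0.8905) cross=-23.801
  mode + wants cross > 0 → take C=(0.7593,6.0444) (cross=23.801)
ex = (C−B)/|BC| = (0.6651,0.7467); ey = (-0.7467,0.6651)
P = B + -1.98·ex + -2.17·ey = (-0.9326,0.8824)

-0.93 0.88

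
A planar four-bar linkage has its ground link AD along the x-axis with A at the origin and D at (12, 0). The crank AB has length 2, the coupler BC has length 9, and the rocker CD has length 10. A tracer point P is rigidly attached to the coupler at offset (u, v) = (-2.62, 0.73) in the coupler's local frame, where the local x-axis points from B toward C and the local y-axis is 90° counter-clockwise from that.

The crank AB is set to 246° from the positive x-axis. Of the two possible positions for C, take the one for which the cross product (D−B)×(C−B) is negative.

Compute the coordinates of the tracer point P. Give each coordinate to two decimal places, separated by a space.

A=(0,0), D=(12.00,0)
B = A + 2.00·(cos246°, sin246°) = (-0.8135, -1.8271)
|BD| = 12.9431
circle(B,9.00) ∩ circle(D,10.00): a=5.7376, h=6.9340
  candidates: C₊=(3.8878,5.8474) cross=89.747; C₋=(5.8455,-7.8817) cross=-89.747
  mode - wants cross < 0 → take C=(5.8455,-7.8817) (cross=-89.747)
ex = (C−B)/|BC| = (0.7399,-0.6727); ey = (0.6727,0.7399)
P = B + -2.62·ex + 0.73·ey = (-2.2609,0.4756)

-2.26 0.48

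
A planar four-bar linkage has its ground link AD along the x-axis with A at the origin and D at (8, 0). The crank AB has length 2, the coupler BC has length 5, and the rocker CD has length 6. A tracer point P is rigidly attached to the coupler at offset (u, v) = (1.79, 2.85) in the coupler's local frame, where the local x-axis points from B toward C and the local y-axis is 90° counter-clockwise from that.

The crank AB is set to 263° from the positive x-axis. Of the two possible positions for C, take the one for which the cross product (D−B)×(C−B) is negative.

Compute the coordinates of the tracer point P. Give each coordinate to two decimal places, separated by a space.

A=(0,0), D=(8.00,0)
B = A + 2.00·(cos263°, sin263°) = (-0.2437, -1.9851)
|BD| = 8.4794
circle(B,5.00) ∩ circle(D,6.00): a=3.5911, h=3.4791
  candidates: C₊=(2.4330,2.2380) cross=29.501; C₋=(4.0620,-4.5268) cross=-29.501
  mode - wants cross < 0 → take C=(4.0620,-4.5268) (cross=-29.501)
ex = (C−B)/|BC| = (0.8612,-0.5083); ey = (0.5083,0.8612)
P = B + 1.79·ex + 2.85·ey = (2.7465,-0.4408)

2.75 -0.44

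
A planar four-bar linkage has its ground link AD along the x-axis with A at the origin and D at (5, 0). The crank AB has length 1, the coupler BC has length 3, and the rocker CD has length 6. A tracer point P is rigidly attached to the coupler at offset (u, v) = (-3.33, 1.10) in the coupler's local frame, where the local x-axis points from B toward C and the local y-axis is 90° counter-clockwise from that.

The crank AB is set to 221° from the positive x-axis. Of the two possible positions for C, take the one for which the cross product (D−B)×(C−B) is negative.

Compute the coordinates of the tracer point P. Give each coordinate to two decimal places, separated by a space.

-0.70 2.85

A=(0,0), D=(5.00,0)
B = A + 1.00·(cos221°, sin221°) = (-0.7547, -0.6561)
|BD| = 5.7920
circle(B,3.00) ∩ circle(D,6.00): a=0.5652, h=2.9463
  candidates: C₊=(-0.5269,2.3353) cross=17.065; C₋=(0.1406,-3.5194) cross=-17.065
  mode - wants cross < 0 → take C=(0.1406,-3.5194) (cross=-17.065)
ex = (C−B)/|BC| = (0.2984,-0.9544); ey = (0.9544,0.2984)
P = B + -3.33·ex + 1.10·ey = (-0.6986,2.8505)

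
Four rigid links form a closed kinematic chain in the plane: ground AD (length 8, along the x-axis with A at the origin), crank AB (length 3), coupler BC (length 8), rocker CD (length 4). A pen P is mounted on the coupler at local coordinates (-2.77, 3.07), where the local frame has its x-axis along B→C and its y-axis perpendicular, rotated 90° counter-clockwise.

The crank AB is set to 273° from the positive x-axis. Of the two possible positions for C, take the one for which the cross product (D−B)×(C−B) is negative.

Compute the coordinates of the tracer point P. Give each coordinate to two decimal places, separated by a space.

A=(0,0), D=(8.00,0)
B = A + 3.00·(cos273°, sin273°) = (0.1570, -2.9959)
|BD| = 8.3957
circle(B,8.00) ∩ circle(D,4.00): a=7.0565, h=3.7691
  candidates: C₊=(5.4040,3.0431) cross=31.645; C₋=(8.0939,-3.9989) cross=-31.645
  mode - wants cross < 0 → take C=(8.0939,-3.9989) (cross=-31.645)
ex = (C−B)/|BC| = (0.9921,-0.1254); ey = (0.1254,0.9921)
P = B + -2.77·ex + 3.07·ey = (-2.2062,0.3972)

-2.21 0.40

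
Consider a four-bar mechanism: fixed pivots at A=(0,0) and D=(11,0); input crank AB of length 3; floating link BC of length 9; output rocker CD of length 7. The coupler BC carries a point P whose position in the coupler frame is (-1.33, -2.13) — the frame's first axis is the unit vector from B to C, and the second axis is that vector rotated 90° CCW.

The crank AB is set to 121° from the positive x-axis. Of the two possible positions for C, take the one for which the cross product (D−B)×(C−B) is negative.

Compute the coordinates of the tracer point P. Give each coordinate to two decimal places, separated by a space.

A=(0,0), D=(11.00,0)
B = A + 3.00·(cos121°, sin121°) = (-1.5451, 2.5715)
|BD| = 12.8060
circle(B,9.00) ∩ circle(D,7.00): a=7.6524, h=4.7372
  candidates: C₊=(6.9027,5.6755) cross=60.664; C₋=(5.0002,-3.6058) cross=-60.664
  mode - wants cross < 0 → take C=(5.0002,-3.6058) (cross=-60.664)
ex = (C−B)/|BC| = (0.7273,-0.6864); ey = (0.6864,0.7273)
P = B + -1.33·ex + -2.13·ey = (-3.9743,1.9353)

-3.97 1.94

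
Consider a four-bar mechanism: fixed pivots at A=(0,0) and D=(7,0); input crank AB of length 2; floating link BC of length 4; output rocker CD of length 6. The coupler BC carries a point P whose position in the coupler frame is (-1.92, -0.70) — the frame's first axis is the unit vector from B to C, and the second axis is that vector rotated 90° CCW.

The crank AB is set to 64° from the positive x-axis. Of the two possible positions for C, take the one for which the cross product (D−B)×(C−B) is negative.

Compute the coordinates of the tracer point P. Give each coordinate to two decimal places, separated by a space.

-0.07 3.61

A=(0,0), D=(7.00,0)
B = A + 2.00·(cos64°, sin64°) = (0.8767, 1.7976)
|BD| = 6.3817
circle(B,4.00) ∩ circle(D,6.00): a=1.6238, h=3.6556
  candidates: C₊=(3.4645,4.8477) cross=23.329; C₋=(1.4051,-2.1674) cross=-23.329
  mode - wants cross < 0 → take C=(1.4051,-2.1674) (cross=-23.329)
ex = (C−B)/|BC| = (0.1321,-0.9912); ey = (0.9912,0.1321)
P = B + -1.92·ex + -0.70·ey = (-0.0708,3.6083)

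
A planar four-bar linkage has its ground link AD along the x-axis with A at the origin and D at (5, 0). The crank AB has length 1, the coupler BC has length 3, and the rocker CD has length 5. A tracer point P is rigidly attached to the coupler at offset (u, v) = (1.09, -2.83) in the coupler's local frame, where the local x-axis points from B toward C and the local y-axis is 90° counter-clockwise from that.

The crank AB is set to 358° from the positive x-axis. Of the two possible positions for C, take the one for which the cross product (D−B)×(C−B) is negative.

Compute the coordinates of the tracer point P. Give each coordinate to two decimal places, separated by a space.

-1.82 -1.15

A=(0,0), D=(5.00,0)
B = A + 1.00·(cos358°, sin358°) = (0.9994, -0.0349)
|BD| = 4.0008
circle(B,3.00) ∩ circle(D,5.00): a=0.0008, h=3.0000
  candidates: C₊=(0.9740,2.9650) cross=12.002; C₋=(1.0263,-3.0348) cross=-12.002
  mode - wants cross < 0 → take C=(1.0263,-3.0348) (cross=-12.002)
ex = (C−B)/|BC| = (0.0090,-1.0000); ey = (1.0000,0.0090)
P = B + 1.09·ex + -2.83·ey = (-1.8207,-1.1503)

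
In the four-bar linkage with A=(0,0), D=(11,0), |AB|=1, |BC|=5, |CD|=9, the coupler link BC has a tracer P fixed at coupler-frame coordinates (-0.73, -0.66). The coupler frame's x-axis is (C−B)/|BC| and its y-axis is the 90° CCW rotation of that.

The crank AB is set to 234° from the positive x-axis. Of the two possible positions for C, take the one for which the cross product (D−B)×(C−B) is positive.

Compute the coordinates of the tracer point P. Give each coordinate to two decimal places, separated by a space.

A=(0,0), D=(11.00,0)
B = A + 1.00·(cos234°, sin234°) = (-0.5878, -0.8090)
|BD| = 11.6160
circle(B,5.00) ∩ circle(D,9.00): a=3.3975, h=3.6684
  candidates: C₊=(2.5460,3.0871) cross=42.612; C₋=(3.0570,-4.2318) cross=-42.612
  mode + wants cross > 0 → take C=(2.5460,3.0871) (cross=42.612)
ex = (C−B)/|BC| = (0.6268,0.7792); ey = (-0.7792,0.6268)
P = B + -0.73·ex + -0.66·ey = (-0.5310,-1.7915)

-0.53 -1.79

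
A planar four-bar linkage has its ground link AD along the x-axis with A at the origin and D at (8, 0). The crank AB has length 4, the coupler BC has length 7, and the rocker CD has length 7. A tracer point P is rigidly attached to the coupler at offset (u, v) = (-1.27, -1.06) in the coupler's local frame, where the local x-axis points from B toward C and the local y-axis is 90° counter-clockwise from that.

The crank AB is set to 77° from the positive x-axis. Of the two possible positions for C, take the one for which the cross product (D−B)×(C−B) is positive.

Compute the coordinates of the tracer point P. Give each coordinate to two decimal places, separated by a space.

A=(0,0), D=(8.00,0)
B = A + 4.00·(cos77°, sin77°) = (0.8998, 3.8975)
|BD| = 8.0996
circle(B,7.00) ∩ circle(D,7.00): a=4.0498, h=5.7096
  candidates: C₊=(7.1973,6.9538) cross=46.245; C₋=(1.7025,-3.0563) cross=-46.245
  mode + wants cross > 0 → take C=(7.1973,6.9538) (cross=46.245)
ex = (C−B)/|BC| = (0.8996,0.4366); ey = (-0.4366,0.8996)
P = B + -1.27·ex + -1.06·ey = (0.2201,2.3893)

0.22 2.39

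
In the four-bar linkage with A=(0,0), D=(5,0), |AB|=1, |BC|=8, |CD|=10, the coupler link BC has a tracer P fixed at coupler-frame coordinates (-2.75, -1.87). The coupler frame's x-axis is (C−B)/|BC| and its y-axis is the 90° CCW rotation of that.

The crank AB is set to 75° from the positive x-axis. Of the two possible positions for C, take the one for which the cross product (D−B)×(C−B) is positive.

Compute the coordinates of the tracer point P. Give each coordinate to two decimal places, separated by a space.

A=(0,0), D=(5.00,0)
B = A + 1.00·(cos75°, sin75°) = (0.2588, 0.9659)
|BD| = 4.8386
circle(B,8.00) ∩ circle(D,10.00): a=-1.3008, h=7.8935
  candidates: C₊=(0.5600,8.9603) cross=38.193; C₋=(-2.5916,-6.5090) cross=-38.193
  mode + wants cross > 0 → take C=(0.5600,8.9603) (cross=38.193)
ex = (C−B)/|BC| = (0.0376,0.9993); ey = (-0.9993,0.0376)
P = B + -2.75·ex + -1.87·ey = (2.0240,-1.8525)

2.02 -1.85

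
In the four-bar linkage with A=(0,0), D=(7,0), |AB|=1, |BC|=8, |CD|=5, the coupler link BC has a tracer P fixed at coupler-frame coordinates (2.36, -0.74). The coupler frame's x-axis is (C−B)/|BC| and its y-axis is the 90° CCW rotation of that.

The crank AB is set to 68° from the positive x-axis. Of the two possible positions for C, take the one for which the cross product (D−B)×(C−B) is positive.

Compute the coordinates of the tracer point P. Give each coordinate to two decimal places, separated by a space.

A=(0,0), D=(7.00,0)
B = A + 1.00·(cos68°, sin68°) = (0.3746, 0.9272)
|BD| = 6.6900
circle(B,8.00) ∩ circle(D,5.00): a=6.2598, h=4.9815
  candidates: C₊=(7.2644,4.9930) cross=33.326; C₋=(5.8836,-4.8738) cross=-33.326
  mode + wants cross > 0 → take C=(7.2644,4.9930) (cross=33.326)
ex = (C−B)/|BC| = (0.8612,0.5082); ey = (-0.5082,0.8612)
P = B + 2.36·ex + -0.74·ey = (2.7832,1.4893)

2.78 1.49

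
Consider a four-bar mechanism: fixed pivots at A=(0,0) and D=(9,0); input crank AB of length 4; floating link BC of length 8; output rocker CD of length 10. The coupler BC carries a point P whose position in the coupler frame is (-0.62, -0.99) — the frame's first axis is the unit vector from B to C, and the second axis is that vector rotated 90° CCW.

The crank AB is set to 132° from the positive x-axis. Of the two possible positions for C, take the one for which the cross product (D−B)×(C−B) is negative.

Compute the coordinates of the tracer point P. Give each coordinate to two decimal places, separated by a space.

-3.82 3.21

A=(0,0), D=(9.00,0)
B = A + 4.00·(cos132°, sin132°) = (-2.6765, 2.9726)
|BD| = 12.0490
circle(B,8.00) ∩ circle(D,10.00): a=4.5306, h=6.5935
  candidates: C₊=(3.3407,8.2445) cross=79.444; C₋=(0.0873,-4.5348) cross=-79.444
  mode - wants cross < 0 → take C=(0.0873,-4.5348) (cross=-79.444)
ex = (C−B)/|BC| = (0.3455,-0.9384); ey = (0.9384,0.3455)
P = B + -0.62·ex + -0.99·ey = (-3.8198,3.2124)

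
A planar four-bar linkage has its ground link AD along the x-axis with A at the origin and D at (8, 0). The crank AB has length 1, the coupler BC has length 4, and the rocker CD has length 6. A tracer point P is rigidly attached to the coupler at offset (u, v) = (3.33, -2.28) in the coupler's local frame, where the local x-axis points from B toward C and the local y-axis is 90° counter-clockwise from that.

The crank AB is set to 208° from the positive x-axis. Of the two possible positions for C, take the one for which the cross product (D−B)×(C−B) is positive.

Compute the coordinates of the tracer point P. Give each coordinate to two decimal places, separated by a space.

3.15 -0.30

A=(0,0), D=(8.00,0)
B = A + 1.00·(cos208°, sin208°) = (-0.8829, -0.4695)
|BD| = 8.8953
circle(B,4.00) ∩ circle(D,6.00): a=3.3235, h=2.2259
  candidates: C₊=(2.3184,1.9287) cross=19.800; C₋=(2.5534,-2.5168) cross=-19.800
  mode + wants cross > 0 → take C=(2.3184,1.9287) (cross=19.800)
ex = (C−B)/|BC| = (0.8003,0.5995); ey = (-0.5995,0.8003)
P = B + 3.33·ex + -2.28·ey = (3.1492,-0.2978)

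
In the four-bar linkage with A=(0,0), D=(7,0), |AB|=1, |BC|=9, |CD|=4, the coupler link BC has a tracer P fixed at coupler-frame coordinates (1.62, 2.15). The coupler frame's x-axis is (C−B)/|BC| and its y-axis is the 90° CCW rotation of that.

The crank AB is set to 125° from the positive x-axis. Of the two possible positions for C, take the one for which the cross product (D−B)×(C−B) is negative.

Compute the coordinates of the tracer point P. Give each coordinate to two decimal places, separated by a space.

1.95 1.77

A=(0,0), D=(7.00,0)
B = A + 1.00·(cos125°, sin125°) = (-0.5736, 0.8192)
|BD| = 7.6177
circle(B,9.00) ∩ circle(D,4.00): a=8.0752, h=3.9738
  candidates: C₊=(7.8821,3.9015) cross=30.271; C₋=(7.0275,-3.9999) cross=-30.271
  mode - wants cross < 0 → take C=(7.0275,-3.9999) (cross=-30.271)
ex = (C−B)/|BC| = (0.8446,-0.5355); ey = (0.5355,0.8446)
P = B + 1.62·ex + 2.15·ey = (1.9458,1.7675)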